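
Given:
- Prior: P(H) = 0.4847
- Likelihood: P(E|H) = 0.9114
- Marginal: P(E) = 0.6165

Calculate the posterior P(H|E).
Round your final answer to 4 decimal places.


Using Bayes' theorem:

P(H|E) = P(E|H) × P(H) / P(E)
       = 0.9114 × 0.4847 / 0.6165
       = 0.44175558 / 0.6165
       = 0.7166

The evidence strengthens our belief in H.
Prior: 0.4847 → Posterior: 0.7166


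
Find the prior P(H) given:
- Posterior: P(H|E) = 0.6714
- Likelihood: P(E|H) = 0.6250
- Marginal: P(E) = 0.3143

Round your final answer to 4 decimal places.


From Bayes' theorem: P(H|E) = P(E|H) × P(H) / P(E)

Rearranging for P(H):
P(H) = P(H|E) × P(E) / P(E|H)
     = 0.6714 × 0.3143 / 0.6250
     = 0.21102102 / 0.6250
     = 0.3376


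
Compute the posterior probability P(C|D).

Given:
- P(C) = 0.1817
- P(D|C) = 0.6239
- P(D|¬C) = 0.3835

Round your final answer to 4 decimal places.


Bayes' theorem: P(C|D) = P(D|C) × P(C) / P(D)

Step 1: Calculate P(D) using law of total probability
P(D) = P(D|C)P(C) + P(D|¬C)P(¬C)
     = 0.6239 × 0.1817 + 0.3835 × 0.8183
     = 0.11336263 + 0.31381805
     = 0.42718068

Step 2: Apply Bayes' theorem
P(C|D) = P(D|C) × P(C) / P(D)
       = 0.11336263 / 0.42718068
       = 0.2654


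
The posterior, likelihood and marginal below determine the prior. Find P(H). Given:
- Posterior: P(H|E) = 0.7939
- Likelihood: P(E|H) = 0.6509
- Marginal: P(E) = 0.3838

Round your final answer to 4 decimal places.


From Bayes' theorem: P(H|E) = P(E|H) × P(H) / P(E)

Rearranging for P(H):
P(H) = P(H|E) × P(E) / P(E|H)
     = 0.7939 × 0.3838 / 0.6509
     = 0.30469882 / 0.6509
     = 0.4681


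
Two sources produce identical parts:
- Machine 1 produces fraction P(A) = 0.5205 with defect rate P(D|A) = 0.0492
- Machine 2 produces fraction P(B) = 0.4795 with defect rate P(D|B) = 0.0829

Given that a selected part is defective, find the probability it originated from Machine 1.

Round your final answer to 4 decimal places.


Let A = from Machine 1, D = defective

Given:
- P(A) = 0.5205, P(B) = 0.4795
- P(D|A) = 0.0492, P(D|B) = 0.0829

Step 1: Find P(D)
P(D) = P(D|A)P(A) + P(D|B)P(B)
     = 0.0492 × 0.5205 + 0.0829 × 0.4795
     = 0.02560860 + 0.03975055
     = 0.06535915

Step 2: Apply Bayes' theorem
P(A|D) = P(D|A)P(A) / P(D)
       = 0.02560860 / 0.06535915
       = 0.3918


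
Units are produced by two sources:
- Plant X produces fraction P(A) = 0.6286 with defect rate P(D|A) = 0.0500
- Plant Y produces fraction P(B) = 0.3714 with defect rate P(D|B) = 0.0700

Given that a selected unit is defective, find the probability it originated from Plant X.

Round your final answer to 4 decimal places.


Let A = from Plant X, D = defective

Given:
- P(A) = 0.6286, P(B) = 0.3714
- P(D|A) = 0.0500, P(D|B) = 0.0700

Step 1: Find P(D)
P(D) = P(D|A)P(A) + P(D|B)P(B)
     = 0.0500 × 0.6286 + 0.0700 × 0.3714
     = 0.03143000 + 0.02599800
     = 0.05742800

Step 2: Apply Bayes' theorem
P(A|D) = P(D|A)P(A) / P(D)
       = 0.03143000 / 0.05742800
       = 0.5473


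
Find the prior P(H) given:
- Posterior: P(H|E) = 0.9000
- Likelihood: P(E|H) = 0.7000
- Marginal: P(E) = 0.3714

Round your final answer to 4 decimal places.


From Bayes' theorem: P(H|E) = P(E|H) × P(H) / P(E)

Rearranging for P(H):
P(H) = P(H|E) × P(E) / P(E|H)
     = 0.9000 × 0.3714 / 0.7000
     = 0.33426000 / 0.7000
     = 0.4775


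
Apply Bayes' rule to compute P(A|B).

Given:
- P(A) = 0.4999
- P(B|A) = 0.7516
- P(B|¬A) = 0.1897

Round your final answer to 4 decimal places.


Bayes' theorem: P(A|B) = P(B|A) × P(A) / P(B)

Step 1: Calculate P(B) using law of total probability
P(B) = P(B|A)P(A) + P(B|¬A)P(¬A)
     = 0.7516 × 0.4999 + 0.1897 × 0.5001
     = 0.37572484 + 0.09486897
     = 0.47059381

Step 2: Apply Bayes' theorem
P(A|B) = P(B|A) × P(A) / P(B)
       = 0.37572484 / 0.47059381
       = 0.7984


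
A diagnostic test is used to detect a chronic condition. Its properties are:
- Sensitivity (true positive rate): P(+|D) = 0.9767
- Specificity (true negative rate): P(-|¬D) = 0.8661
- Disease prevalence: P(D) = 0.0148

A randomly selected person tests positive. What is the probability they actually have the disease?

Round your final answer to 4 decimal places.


Let D = has disease, + = positive test

Given:
- P(D) = 0.0148 (prevalence)
- P(+|D) = 0.9767 (sensitivity)
- P(-|¬D) = 0.8661 (specificity)
- P(+|¬D) = 0.1339 (false positive rate = 1 - specificity)

Step 1: Find P(+)
P(+) = P(+|D)P(D) + P(+|¬D)P(¬D)
     = 0.9767 × 0.0148 + 0.1339 × 0.9852
     = 0.01445516 + 0.13191828
     = 0.14637344

Step 2: Apply Bayes' theorem for P(D|+)
P(D|+) = P(+|D)P(D) / P(+)
       = 0.01445516 / 0.14637344
       = 0.0988


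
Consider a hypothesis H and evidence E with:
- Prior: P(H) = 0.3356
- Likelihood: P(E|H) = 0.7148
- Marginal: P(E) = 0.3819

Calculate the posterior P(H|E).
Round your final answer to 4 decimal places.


Using Bayes' theorem:

P(H|E) = P(E|H) × P(H) / P(E)
       = 0.7148 × 0.3356 / 0.3819
       = 0.23988688 / 0.3819
       = 0.6281

The evidence strengthens our belief in H.
Prior: 0.3356 → Posterior: 0.6281


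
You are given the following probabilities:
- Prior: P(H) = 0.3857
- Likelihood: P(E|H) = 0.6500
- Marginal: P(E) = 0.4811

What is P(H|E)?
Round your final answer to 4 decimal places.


Using Bayes' theorem:

P(H|E) = P(E|H) × P(H) / P(E)
       = 0.6500 × 0.3857 / 0.4811
       = 0.25070500 / 0.4811
       = 0.5211

The evidence strengthens our belief in H.
Prior: 0.3857 → Posterior: 0.5211


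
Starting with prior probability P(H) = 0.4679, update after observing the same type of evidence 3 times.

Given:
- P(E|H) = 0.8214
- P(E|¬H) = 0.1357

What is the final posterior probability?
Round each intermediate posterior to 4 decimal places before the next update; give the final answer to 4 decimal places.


Sequential Bayesian updating:

Initial prior: P(H) = 0.4679

Update 1:
  P(E) = 0.8214 × 0.4679 + 0.1357 × 0.5321 = 0.38433306 + 0.07220597 = 0.45653903
  P(H|E) = 0.38433306 / 0.45653903 = 0.8418

Update 2:
  P(E) = 0.8214 × 0.8418 + 0.1357 × 0.1582 = 0.69145452 + 0.02146774 = 0.71292226
  P(H|E) = 0.69145452 / 0.71292226 = 0.9699

Update 3:
  P(E) = 0.8214 × 0.9699 + 0.1357 × 0.0301 = 0.79667586 + 0.00408457 = 0.80076043
  P(H|E) = 0.79667586 / 0.80076043 = 0.9949

Final posterior: 0.9949


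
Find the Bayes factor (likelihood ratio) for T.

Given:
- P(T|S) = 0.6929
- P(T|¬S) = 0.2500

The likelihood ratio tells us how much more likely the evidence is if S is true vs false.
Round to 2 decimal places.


Likelihood Ratio (LR) = P(T|S) / P(T|¬S)

LR = 0.6929 / 0.2500
   = 2.77

The evidence is 2.77 times more likely if S is true than if S is false.
Since LR > 1, the evidence supports S over ¬S.


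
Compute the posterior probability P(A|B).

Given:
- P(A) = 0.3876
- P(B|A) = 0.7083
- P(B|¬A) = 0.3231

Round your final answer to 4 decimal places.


Bayes' theorem: P(A|B) = P(B|A) × P(A) / P(B)

Step 1: Calculate P(B) using law of total probability
P(B) = P(B|A)P(A) + P(B|¬A)P(¬A)
     = 0.7083 × 0.3876 + 0.3231 × 0.6124
     = 0.27453708 + 0.19786644
     = 0.47240352

Step 2: Apply Bayes' theorem
P(A|B) = P(B|A) × P(A) / P(B)
       = 0.27453708 / 0.47240352
       = 0.5811


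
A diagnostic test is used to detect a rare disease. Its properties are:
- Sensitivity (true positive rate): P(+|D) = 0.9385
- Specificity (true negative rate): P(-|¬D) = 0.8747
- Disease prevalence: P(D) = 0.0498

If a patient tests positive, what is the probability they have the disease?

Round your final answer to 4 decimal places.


Let D = has disease, + = positive test

Given:
- P(D) = 0.0498 (prevalence)
- P(+|D) = 0.9385 (sensitivity)
- P(-|¬D) = 0.8747 (specificity)
- P(+|¬D) = 0.1253 (false positive rate = 1 - specificity)

Step 1: Find P(+)
P(+) = P(+|D)P(D) + P(+|¬D)P(¬D)
     = 0.9385 × 0.0498 + 0.1253 × 0.9502
     = 0.04673730 + 0.11906006
     = 0.16579736

Step 2: Apply Bayes' theorem for P(D|+)
P(D|+) = P(+|D)P(D) / P(+)
       = 0.04673730 / 0.16579736
       = 0.2819


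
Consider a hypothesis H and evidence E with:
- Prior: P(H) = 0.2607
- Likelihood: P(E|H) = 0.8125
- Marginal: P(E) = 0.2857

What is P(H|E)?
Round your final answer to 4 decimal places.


Using Bayes' theorem:

P(H|E) = P(E|H) × P(H) / P(E)
       = 0.8125 × 0.2607 / 0.2857
       = 0.21181875 / 0.2857
       = 0.7414

The evidence strengthens our belief in H.
Prior: 0.2607 → Posterior: 0.7414


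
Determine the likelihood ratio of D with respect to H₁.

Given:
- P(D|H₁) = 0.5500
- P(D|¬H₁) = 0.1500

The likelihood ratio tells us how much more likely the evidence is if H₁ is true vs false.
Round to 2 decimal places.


Likelihood Ratio (LR) = P(D|H₁) / P(D|¬H₁)

LR = 0.5500 / 0.1500
   = 3.67

The evidence is 3.67 times more likely if H₁ is true than if H₁ is false.
LR > 1, so observing D raises the odds in favor of H₁.


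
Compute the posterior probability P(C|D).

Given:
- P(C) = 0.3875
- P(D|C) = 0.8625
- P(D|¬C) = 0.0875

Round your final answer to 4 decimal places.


Bayes' theorem: P(C|D) = P(D|C) × P(C) / P(D)

Step 1: Calculate P(D) using law of total probability
P(D) = P(D|C)P(C) + P(D|¬C)P(¬C)
     = 0.8625 × 0.3875 + 0.0875 × 0.6125
     = 0.33421875 + 0.05359375
     = 0.38781250

Step 2: Apply Bayes' theorem
P(C|D) = P(D|C) × P(C) / P(D)
       = 0.33421875 / 0.38781250
       = 0.8618


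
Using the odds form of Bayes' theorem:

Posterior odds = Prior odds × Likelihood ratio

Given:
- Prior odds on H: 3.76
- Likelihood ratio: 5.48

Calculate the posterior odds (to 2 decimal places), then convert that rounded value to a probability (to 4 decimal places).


Step 1: Calculate posterior odds
Posterior odds = Prior odds × LR
               = 3.76 × 5.48
               = 20.60

Step 2: Convert to probability
P(H|E) = Posterior odds / (1 + Posterior odds)
       = 20.60 / (1 + 20.60)
       = 20.60 / 21.60
       = 0.9537

The evidence increased P(H) from 0.7899 to 0.9537.


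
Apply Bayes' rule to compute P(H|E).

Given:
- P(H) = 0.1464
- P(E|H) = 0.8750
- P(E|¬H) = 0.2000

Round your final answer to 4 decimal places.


Bayes' theorem: P(H|E) = P(E|H) × P(H) / P(E)

Step 1: Calculate P(E) using law of total probability
P(E) = P(E|H)P(H) + P(E|¬H)P(¬H)
     = 0.8750 × 0.1464 + 0.2000 × 0.8536
     = 0.12810000 + 0.17072000
     = 0.29882000

Step 2: Apply Bayes' theorem
P(H|E) = P(E|H) × P(H) / P(E)
       = 0.12810000 / 0.29882000
       = 0.4287


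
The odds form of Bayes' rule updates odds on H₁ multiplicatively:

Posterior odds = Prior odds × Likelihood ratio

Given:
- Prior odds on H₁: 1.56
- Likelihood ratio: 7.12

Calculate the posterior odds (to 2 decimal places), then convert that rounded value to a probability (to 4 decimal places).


Step 1: Calculate posterior odds
Posterior odds = Prior odds × LR
               = 1.56 × 7.12
               = 11.11

Step 2: Convert to probability
P(H₁|E) = Posterior odds / (1 + Posterior odds)
       = 11.11 / (1 + 11.11)
       = 11.11 / 12.11
       = 0.9174

The evidence increased P(H₁) from 0.6094 to 0.9174.


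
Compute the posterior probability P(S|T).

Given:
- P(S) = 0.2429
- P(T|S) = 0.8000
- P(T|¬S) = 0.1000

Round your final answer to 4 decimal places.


Bayes' theorem: P(S|T) = P(T|S) × P(S) / P(T)

Step 1: Calculate P(T) using law of total probability
P(T) = P(T|S)P(S) + P(T|¬S)P(¬S)
     = 0.8000 × 0.2429 + 0.1000 × 0.7571
     = 0.19432000 + 0.07571000
     = 0.27003000

Step 2: Apply Bayes' theorem
P(S|T) = P(T|S) × P(S) / P(T)
       = 0.19432000 / 0.27003000
       = 0.7196


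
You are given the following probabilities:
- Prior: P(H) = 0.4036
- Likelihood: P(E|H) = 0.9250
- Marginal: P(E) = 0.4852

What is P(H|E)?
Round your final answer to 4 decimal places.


Using Bayes' theorem:

P(H|E) = P(E|H) × P(H) / P(E)
       = 0.9250 × 0.4036 / 0.4852
       = 0.37333000 / 0.4852
       = 0.7694

The evidence strengthens our belief in H.
Prior: 0.4036 → Posterior: 0.7694


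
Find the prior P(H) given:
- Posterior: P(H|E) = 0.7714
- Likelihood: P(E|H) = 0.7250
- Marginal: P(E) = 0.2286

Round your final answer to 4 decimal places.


From Bayes' theorem: P(H|E) = P(E|H) × P(H) / P(E)

Rearranging for P(H):
P(H) = P(H|E) × P(E) / P(E|H)
     = 0.7714 × 0.2286 / 0.7250
     = 0.17634204 / 0.7250
     = 0.2432


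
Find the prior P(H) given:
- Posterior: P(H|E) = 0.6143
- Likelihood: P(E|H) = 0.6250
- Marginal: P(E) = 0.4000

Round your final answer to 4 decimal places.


From Bayes' theorem: P(H|E) = P(E|H) × P(H) / P(E)

Rearranging for P(H):
P(H) = P(H|E) × P(E) / P(E|H)
     = 0.6143 × 0.4000 / 0.6250
     = 0.24572000 / 0.6250
     = 0.3932


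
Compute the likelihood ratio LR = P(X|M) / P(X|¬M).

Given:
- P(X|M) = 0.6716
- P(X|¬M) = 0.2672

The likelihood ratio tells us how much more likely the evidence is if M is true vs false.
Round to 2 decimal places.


Likelihood Ratio (LR) = P(X|M) / P(X|¬M)

LR = 0.6716 / 0.2672
   = 2.51

The evidence is 2.51 times more likely if M is true than if M is false.
Since LR > 1, the evidence supports M over ¬M.


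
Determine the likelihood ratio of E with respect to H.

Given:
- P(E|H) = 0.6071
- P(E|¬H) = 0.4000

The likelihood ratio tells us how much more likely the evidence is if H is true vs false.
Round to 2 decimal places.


Likelihood Ratio (LR) = P(E|H) / P(E|¬H)

LR = 0.6071 / 0.4000
   = 1.52

The evidence is 1.52 times more likely if H is true than if H is false.
LR > 1, so observing E raises the odds in favor of H.


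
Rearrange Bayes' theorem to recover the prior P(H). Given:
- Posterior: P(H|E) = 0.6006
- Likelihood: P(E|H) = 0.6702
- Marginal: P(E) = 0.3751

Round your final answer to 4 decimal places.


From Bayes' theorem: P(H|E) = P(E|H) × P(H) / P(E)

Rearranging for P(H):
P(H) = P(H|E) × P(E) / P(E|H)
     = 0.6006 × 0.3751 / 0.6702
     = 0.22528506 / 0.6702
     = 0.3361


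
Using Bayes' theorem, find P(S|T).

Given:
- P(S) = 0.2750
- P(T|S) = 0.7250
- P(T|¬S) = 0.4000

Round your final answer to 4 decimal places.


Bayes' theorem: P(S|T) = P(T|S) × P(S) / P(T)

Step 1: Calculate P(T) using law of total probability
P(T) = P(T|S)P(S) + P(T|¬S)P(¬S)
     = 0.7250 × 0.2750 + 0.4000 × 0.7250
     = 0.19937500 + 0.29000000
     = 0.48937500

Step 2: Apply Bayes' theorem
P(S|T) = P(T|S) × P(S) / P(T)
       = 0.19937500 / 0.48937500
       = 0.4074


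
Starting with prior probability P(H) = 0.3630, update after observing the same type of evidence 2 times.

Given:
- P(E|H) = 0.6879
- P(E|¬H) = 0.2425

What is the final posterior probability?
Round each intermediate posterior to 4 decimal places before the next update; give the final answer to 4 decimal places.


Sequential Bayesian updating:

Initial prior: P(H) = 0.3630

Update 1:
  P(E) = 0.6879 × 0.3630 + 0.2425 × 0.6370 = 0.24970770 + 0.15447250 = 0.40418020
  P(H|E) = 0.24970770 / 0.40418020 = 0.6178

Update 2:
  P(E) = 0.6879 × 0.6178 + 0.2425 × 0.3822 = 0.42498462 + 0.09268350 = 0.51766812
  P(H|E) = 0.42498462 / 0.51766812 = 0.8210

Final posterior: 0.8210


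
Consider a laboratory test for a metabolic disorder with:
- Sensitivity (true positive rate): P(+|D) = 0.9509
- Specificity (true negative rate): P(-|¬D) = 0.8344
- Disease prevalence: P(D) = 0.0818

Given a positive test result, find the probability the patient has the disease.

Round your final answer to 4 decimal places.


Let D = has disease, + = positive test

Given:
- P(D) = 0.0818 (prevalence)
- P(+|D) = 0.9509 (sensitivity)
- P(-|¬D) = 0.8344 (specificity)
- P(+|¬D) = 0.1656 (false positive rate = 1 - specificity)

Step 1: Find P(+)
P(+) = P(+|D)P(D) + P(+|¬D)P(¬D)
     = 0.9509 × 0.0818 + 0.1656 × 0.9182
     = 0.07778362 + 0.15205392
     = 0.22983754

Step 2: Apply Bayes' theorem for P(D|+)
P(D|+) = P(+|D)P(D) / P(+)
       = 0.07778362 / 0.22983754
       = 0.3384


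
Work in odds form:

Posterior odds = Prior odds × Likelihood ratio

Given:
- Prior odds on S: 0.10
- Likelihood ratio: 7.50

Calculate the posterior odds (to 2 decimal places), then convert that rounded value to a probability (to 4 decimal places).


Step 1: Calculate posterior odds
Posterior odds = Prior odds × LR
               = 0.10 × 7.50
               = 0.75

Step 2: Convert to probability
P(S|E) = Posterior odds / (1 + Posterior odds)
       = 0.75 / (1 + 0.75)
       = 0.75 / 1.75
       = 0.4286

The evidence increased P(S) from 0.0909 to 0.4286.


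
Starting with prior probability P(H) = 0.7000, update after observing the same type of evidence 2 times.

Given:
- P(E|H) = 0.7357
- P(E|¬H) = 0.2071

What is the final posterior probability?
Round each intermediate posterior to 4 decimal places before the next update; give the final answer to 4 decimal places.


Sequential Bayesian updating:

Initial prior: P(H) = 0.7000

Update 1:
  P(E) = 0.7357 × 0.7000 + 0.2071 × 0.3000 = 0.51499000 + 0.06213000 = 0.57712000
  P(H|E) = 0.51499000 / 0.57712000 = 0.8923

Update 2:
  P(E) = 0.7357 × 0.8923 + 0.2071 × 0.1077 = 0.65646511 + 0.02230467 = 0.67876978
  P(H|E) = 0.65646511 / 0.67876978 = 0.9671

Final posterior: 0.9671


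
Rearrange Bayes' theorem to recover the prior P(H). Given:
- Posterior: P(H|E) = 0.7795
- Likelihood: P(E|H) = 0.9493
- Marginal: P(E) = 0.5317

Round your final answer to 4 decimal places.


From Bayes' theorem: P(H|E) = P(E|H) × P(H) / P(E)

Rearranging for P(H):
P(H) = P(H|E) × P(E) / P(E|H)
     = 0.7795 × 0.5317 / 0.9493
     = 0.41446015 / 0.9493
     = 0.4366


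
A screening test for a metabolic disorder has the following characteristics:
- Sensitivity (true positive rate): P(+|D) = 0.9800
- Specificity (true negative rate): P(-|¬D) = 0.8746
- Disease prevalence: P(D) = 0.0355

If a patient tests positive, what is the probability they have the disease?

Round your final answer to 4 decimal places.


Let D = has disease, + = positive test

Given:
- P(D) = 0.0355 (prevalence)
- P(+|D) = 0.9800 (sensitivity)
- P(-|¬D) = 0.8746 (specificity)
- P(+|¬D) = 0.1254 (false positive rate = 1 - specificity)

Step 1: Find P(+)
P(+) = P(+|D)P(D) + P(+|¬D)P(¬D)
     = 0.9800 × 0.0355 + 0.1254 × 0.9645
     = 0.03479000 + 0.12094830
     = 0.15573830

Step 2: Apply Bayes' theorem for P(D|+)
P(D|+) = P(+|D)P(D) / P(+)
       = 0.03479000 / 0.15573830
       = 0.2234


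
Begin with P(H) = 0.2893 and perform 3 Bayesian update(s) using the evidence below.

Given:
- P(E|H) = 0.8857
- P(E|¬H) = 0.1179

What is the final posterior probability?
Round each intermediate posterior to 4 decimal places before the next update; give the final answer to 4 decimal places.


Sequential Bayesian updating:

Initial prior: P(H) = 0.2893

Update 1:
  P(E) = 0.8857 × 0.2893 + 0.1179 × 0.7107 = 0.25623301 + 0.08379153 = 0.34002454
  P(H|E) = 0.25623301 / 0.34002454 = 0.7536

Update 2:
  P(E) = 0.8857 × 0.7536 + 0.1179 × 0.2464 = 0.66746352 + 0.02905056 = 0.69651408
  P(H|E) = 0.66746352 / 0.69651408 = 0.9583

Update 3:
  P(E) = 0.8857 × 0.9583 + 0.1179 × 0.0417 = 0.84876631 + 0.00491643 = 0.85368274
  P(H|E) = 0.84876631 / 0.85368274 = 0.9942

Final posterior: 0.9942


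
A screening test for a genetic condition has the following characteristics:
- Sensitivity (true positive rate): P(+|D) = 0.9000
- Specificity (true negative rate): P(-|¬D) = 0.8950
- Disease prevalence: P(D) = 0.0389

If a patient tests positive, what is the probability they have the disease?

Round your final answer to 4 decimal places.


Let D = has disease, + = positive test

Given:
- P(D) = 0.0389 (prevalence)
- P(+|D) = 0.9000 (sensitivity)
- P(-|¬D) = 0.8950 (specificity)
- P(+|¬D) = 0.1050 (false positive rate = 1 - specificity)

Step 1: Find P(+)
P(+) = P(+|D)P(D) + P(+|¬D)P(¬D)
     = 0.9000 × 0.0389 + 0.1050 × 0.9611
     = 0.03501000 + 0.10091550
     = 0.13592550

Step 2: Apply Bayes' theorem for P(D|+)
P(D|+) = P(+|D)P(D) / P(+)
       = 0.03501000 / 0.13592550
       = 0.2576


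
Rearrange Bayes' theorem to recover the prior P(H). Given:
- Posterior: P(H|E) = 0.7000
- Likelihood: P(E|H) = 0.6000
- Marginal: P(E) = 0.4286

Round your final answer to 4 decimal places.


From Bayes' theorem: P(H|E) = P(E|H) × P(H) / P(E)

Rearranging for P(H):
P(H) = P(H|E) × P(E) / P(E|H)
     = 0.7000 × 0.4286 / 0.6000
     = 0.30002000 / 0.6000
     = 0.5000


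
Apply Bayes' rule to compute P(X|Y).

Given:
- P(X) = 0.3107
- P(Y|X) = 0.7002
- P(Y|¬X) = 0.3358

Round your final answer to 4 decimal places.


Bayes' theorem: P(X|Y) = P(Y|X) × P(X) / P(Y)

Step 1: Calculate P(Y) using law of total probability
P(Y) = P(Y|X)P(X) + P(Y|¬X)P(¬X)
     = 0.7002 × 0.3107 + 0.3358 × 0.6893
     = 0.21755214 + 0.23146694
     = 0.44901908

Step 2: Apply Bayes' theorem
P(X|Y) = P(Y|X) × P(X) / P(Y)
       = 0.21755214 / 0.44901908
       = 0.4845


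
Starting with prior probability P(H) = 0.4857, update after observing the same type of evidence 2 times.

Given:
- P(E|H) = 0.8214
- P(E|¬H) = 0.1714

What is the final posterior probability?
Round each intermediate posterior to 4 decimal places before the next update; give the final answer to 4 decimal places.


Sequential Bayesian updating:

Initial prior: P(H) = 0.4857

Update 1:
  P(E) = 0.8214 × 0.4857 + 0.1714 × 0.5143 = 0.39895398 + 0.08815102 = 0.48710500
  P(H|E) = 0.39895398 / 0.48710500 = 0.8190

Update 2:
  P(E) = 0.8214 × 0.8190 + 0.1714 × 0.1810 = 0.67272660 + 0.03102340 = 0.70375000
  P(H|E) = 0.67272660 / 0.70375000 = 0.9559

Final posterior: 0.9559


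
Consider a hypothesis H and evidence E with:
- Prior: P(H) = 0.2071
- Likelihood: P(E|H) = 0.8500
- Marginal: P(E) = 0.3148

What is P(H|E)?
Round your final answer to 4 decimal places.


Using Bayes' theorem:

P(H|E) = P(E|H) × P(H) / P(E)
       = 0.8500 × 0.2071 / 0.3148
       = 0.17603500 / 0.3148
       = 0.5592

The evidence strengthens our belief in H.
Prior: 0.2071 → Posterior: 0.5592


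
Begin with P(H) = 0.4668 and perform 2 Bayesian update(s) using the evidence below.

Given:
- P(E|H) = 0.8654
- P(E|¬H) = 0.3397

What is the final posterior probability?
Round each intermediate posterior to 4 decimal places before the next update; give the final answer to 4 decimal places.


Sequential Bayesian updating:

Initial prior: P(H) = 0.4668

Update 1:
  P(E) = 0.8654 × 0.4668 + 0.3397 × 0.5332 = 0.40396872 + 0.18112804 = 0.58509676
  P(H|E) = 0.40396872 / 0.58509676 = 0.6904

Update 2:
  P(E) = 0.8654 × 0.6904 + 0.3397 × 0.3096 = 0.59747216 + 0.10517112 = 0.70264328
  P(H|E) = 0.59747216 / 0.70264328 = 0.8503

Final posterior: 0.8503


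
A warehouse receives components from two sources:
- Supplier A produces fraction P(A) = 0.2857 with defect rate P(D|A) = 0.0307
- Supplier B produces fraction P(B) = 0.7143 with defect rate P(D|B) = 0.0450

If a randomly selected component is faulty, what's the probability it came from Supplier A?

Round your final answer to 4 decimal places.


Let A = from Supplier A, D = faulty

Given:
- P(A) = 0.2857, P(B) = 0.7143
- P(D|A) = 0.0307, P(D|B) = 0.0450

Step 1: Find P(D)
P(D) = P(D|A)P(A) + P(D|B)P(B)
     = 0.0307 × 0.2857 + 0.0450 × 0.7143
     = 0.00877099 + 0.03214350
     = 0.04091449

Step 2: Apply Bayes' theorem
P(A|D) = P(D|A)P(A) / P(D)
       = 0.00877099 / 0.04091449
       = 0.2144


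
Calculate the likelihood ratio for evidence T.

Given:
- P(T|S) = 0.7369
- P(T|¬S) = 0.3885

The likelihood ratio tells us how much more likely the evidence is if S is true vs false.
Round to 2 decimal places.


Likelihood Ratio (LR) = P(T|S) / P(T|¬S)

LR = 0.7369 / 0.3885
   = 1.90

The evidence is 1.90 times more likely if S is true than if S is false.
LR > 1, so observing T raises the odds in favor of S.


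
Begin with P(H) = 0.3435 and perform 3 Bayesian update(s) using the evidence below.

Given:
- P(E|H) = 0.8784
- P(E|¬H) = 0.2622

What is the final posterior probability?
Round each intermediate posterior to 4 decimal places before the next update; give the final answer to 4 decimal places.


Sequential Bayesian updating:

Initial prior: P(H) = 0.3435

Update 1:
  P(E) = 0.8784 × 0.3435 + 0.2622 × 0.6565 = 0.30173040 + 0.17213430 = 0.47386470
  P(H|E) = 0.30173040 / 0.47386470 = 0.6367

Update 2:
  P(E) = 0.8784 × 0.6367 + 0.2622 × 0.3633 = 0.55927728 + 0.09525726 = 0.65453454
  P(H|E) = 0.55927728 / 0.65453454 = 0.8545

Update 3:
  P(E) = 0.8784 × 0.8545 + 0.2622 × 0.1455 = 0.75059280 + 0.03815010 = 0.78874290
  P(H|E) = 0.75059280 / 0.78874290 = 0.9516

Final posterior: 0.9516


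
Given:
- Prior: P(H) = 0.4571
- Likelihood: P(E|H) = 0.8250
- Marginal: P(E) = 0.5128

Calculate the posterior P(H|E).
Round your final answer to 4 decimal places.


Using Bayes' theorem:

P(H|E) = P(E|H) × P(H) / P(E)
       = 0.8250 × 0.4571 / 0.5128
       = 0.37710750 / 0.5128
       = 0.7354

The evidence strengthens our belief in H.
Prior: 0.4571 → Posterior: 0.7354


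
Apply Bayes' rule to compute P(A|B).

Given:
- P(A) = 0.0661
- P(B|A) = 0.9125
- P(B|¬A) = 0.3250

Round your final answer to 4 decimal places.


Bayes' theorem: P(A|B) = P(B|A) × P(A) / P(B)

Step 1: Calculate P(B) using law of total probability
P(B) = P(B|A)P(A) + P(B|¬A)P(¬A)
     = 0.9125 × 0.0661 + 0.3250 × 0.9339
     = 0.06031625 + 0.30351750
     = 0.36383375

Step 2: Apply Bayes' theorem
P(A|B) = P(B|A) × P(A) / P(B)
       = 0.06031625 / 0.36383375
       = 0.1658


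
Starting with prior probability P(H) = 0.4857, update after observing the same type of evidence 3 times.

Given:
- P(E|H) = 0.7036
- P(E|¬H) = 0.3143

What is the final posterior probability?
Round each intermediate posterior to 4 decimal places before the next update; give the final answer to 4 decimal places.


Sequential Bayesian updating:

Initial prior: P(H) = 0.4857

Update 1:
  P(E) = 0.7036 × 0.4857 + 0.3143 × 0.5143 = 0.34173852 + 0.16164449 = 0.50338301
  P(H|E) = 0.34173852 / 0.50338301 = 0.6789

Update 2:
  P(E) = 0.7036 × 0.6789 + 0.3143 × 0.3211 = 0.47767404 + 0.10092173 = 0.57859577
  P(H|E) = 0.47767404 / 0.57859577 = 0.8256

Update 3:
  P(E) = 0.7036 × 0.8256 + 0.3143 × 0.1744 = 0.58089216 + 0.05481392 = 0.63570608
  P(H|E) = 0.58089216 / 0.63570608 = 0.9138

Final posterior: 0.9138


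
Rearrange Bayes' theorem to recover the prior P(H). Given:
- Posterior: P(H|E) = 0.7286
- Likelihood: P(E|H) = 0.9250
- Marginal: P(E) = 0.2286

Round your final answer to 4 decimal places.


From Bayes' theorem: P(H|E) = P(E|H) × P(H) / P(E)

Rearranging for P(H):
P(H) = P(H|E) × P(E) / P(E|H)
     = 0.7286 × 0.2286 / 0.9250
     = 0.16655796 / 0.9250
     = 0.1801


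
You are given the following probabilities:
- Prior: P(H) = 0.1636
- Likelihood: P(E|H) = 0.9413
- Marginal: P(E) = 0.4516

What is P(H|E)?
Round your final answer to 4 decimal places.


Using Bayes' theorem:

P(H|E) = P(E|H) × P(H) / P(E)
       = 0.9413 × 0.1636 / 0.4516
       = 0.15399668 / 0.4516
       = 0.3410

The evidence strengthens our belief in H.
Prior: 0.1636 → Posterior: 0.3410


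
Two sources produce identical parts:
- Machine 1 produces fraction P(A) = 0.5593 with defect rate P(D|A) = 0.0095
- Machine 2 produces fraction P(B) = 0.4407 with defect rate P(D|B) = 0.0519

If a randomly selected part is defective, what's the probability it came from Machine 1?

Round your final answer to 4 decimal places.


Let A = from Machine 1, D = defective

Given:
- P(A) = 0.5593, P(B) = 0.4407
- P(D|A) = 0.0095, P(D|B) = 0.0519

Step 1: Find P(D)
P(D) = P(D|A)P(A) + P(D|B)P(B)
     = 0.0095 × 0.5593 + 0.0519 × 0.4407
     = 0.00531335 + 0.02287233
     = 0.02818568

Step 2: Apply Bayes' theorem
P(A|D) = P(D|A)P(A) / P(D)
       = 0.00531335 / 0.02818568
       = 0.1885


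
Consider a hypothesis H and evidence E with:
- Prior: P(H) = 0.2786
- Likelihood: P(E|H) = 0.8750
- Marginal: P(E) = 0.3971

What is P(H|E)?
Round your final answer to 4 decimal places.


Using Bayes' theorem:

P(H|E) = P(E|H) × P(H) / P(E)
       = 0.8750 × 0.2786 / 0.3971
       = 0.24377500 / 0.3971
       = 0.6139

The evidence strengthens our belief in H.
Prior: 0.2786 → Posterior: 0.6139


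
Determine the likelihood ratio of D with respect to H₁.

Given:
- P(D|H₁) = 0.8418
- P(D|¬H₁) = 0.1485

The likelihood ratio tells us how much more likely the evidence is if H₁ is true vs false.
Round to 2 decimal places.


Likelihood Ratio (LR) = P(D|H₁) / P(D|¬H₁)

LR = 0.8418 / 0.1485
   = 5.67

The evidence is 5.67 times more likely if H₁ is true than if H₁ is false.
Since LR > 1, the evidence supports H₁ over ¬H₁.


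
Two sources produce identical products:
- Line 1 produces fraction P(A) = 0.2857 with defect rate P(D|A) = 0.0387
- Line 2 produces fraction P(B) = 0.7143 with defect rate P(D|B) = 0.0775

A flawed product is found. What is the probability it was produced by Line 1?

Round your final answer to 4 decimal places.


Let A = from Line 1, D = flawed

Given:
- P(A) = 0.2857, P(B) = 0.7143
- P(D|A) = 0.0387, P(D|B) = 0.0775

Step 1: Find P(D)
P(D) = P(D|A)P(A) + P(D|B)P(B)
     = 0.0387 × 0.2857 + 0.0775 × 0.7143
     = 0.01105659 + 0.05535825
     = 0.06641484

Step 2: Apply Bayes' theorem
P(A|D) = P(D|A)P(A) / P(D)
       = 0.01105659 / 0.06641484
       = 0.1665


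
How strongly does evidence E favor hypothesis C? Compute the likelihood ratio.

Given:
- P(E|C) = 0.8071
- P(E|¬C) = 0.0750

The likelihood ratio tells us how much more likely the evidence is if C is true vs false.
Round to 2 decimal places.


Likelihood Ratio (LR) = P(E|C) / P(E|¬C)

LR = 0.8071 / 0.0750
   = 10.76

The evidence is 10.76 times more likely if C is true than if C is false.
LR > 1, so observing E raises the odds in favor of C.


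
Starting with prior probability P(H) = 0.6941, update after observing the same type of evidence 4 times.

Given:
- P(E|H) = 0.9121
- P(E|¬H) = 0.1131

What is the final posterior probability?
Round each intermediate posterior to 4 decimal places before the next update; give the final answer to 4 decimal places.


Sequential Bayesian updating:

Initial prior: P(H) = 0.6941

Update 1:
  P(E) = 0.9121 × 0.6941 + 0.1131 × 0.3059 = 0.63308861 + 0.03459729 = 0.66768590
  P(H|E) = 0.63308861 / 0.66768590 = 0.9482

Update 2:
  P(E) = 0.9121 × 0.9482 + 0.1131 × 0.0518 = 0.86485322 + 0.00585858 = 0.87071180
  P(H|E) = 0.86485322 / 0.87071180 = 0.9933

Update 3:
  P(E) = 0.9121 × 0.9933 + 0.1131 × 0.0067 = 0.90598893 + 0.00075777 = 0.90674670
  P(H|E) = 0.90598893 / 0.90674670 = 0.9992

Update 4:
  P(E) = 0.9121 × 0.9992 + 0.1131 × 0.0008 = 0.91137032 + 0.00009048 = 0.91146080
  P(H|E) = 0.91137032 / 0.91146080 = 0.9999

Final posterior: 0.9999


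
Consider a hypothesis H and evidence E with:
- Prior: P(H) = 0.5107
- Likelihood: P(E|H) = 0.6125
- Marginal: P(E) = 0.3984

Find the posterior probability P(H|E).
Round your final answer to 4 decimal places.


Using Bayes' theorem:

P(H|E) = P(E|H) × P(H) / P(E)
       = 0.6125 × 0.5107 / 0.3984
       = 0.31280375 / 0.3984
       = 0.7851

The evidence strengthens our belief in H.
Prior: 0.5107 → Posterior: 0.7851


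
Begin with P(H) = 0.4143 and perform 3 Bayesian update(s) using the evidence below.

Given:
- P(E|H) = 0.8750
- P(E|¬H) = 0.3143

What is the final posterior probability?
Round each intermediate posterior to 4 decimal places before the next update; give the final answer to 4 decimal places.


Sequential Bayesian updating:

Initial prior: P(H) = 0.4143

Update 1:
  P(E) = 0.8750 × 0.4143 + 0.3143 × 0.5857 = 0.36251250 + 0.18408551 = 0.54659801
  P(H|E) = 0.36251250 / 0.54659801 = 0.6632

Update 2:
  P(E) = 0.8750 × 0.6632 + 0.3143 × 0.3368 = 0.58030000 + 0.10585624 = 0.68615624
  P(H|E) = 0.58030000 / 0.68615624 = 0.8457

Update 3:
  P(E) = 0.8750 × 0.8457 + 0.3143 × 0.1543 = 0.73998750 + 0.04849649 = 0.78848399
  P(H|E) = 0.73998750 / 0.78848399 = 0.9385

Final posterior: 0.9385


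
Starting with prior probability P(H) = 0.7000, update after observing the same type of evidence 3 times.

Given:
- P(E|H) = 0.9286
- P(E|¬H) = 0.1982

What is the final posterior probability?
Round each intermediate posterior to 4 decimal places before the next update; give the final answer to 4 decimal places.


Sequential Bayesian updating:

Initial prior: P(H) = 0.7000

Update 1:
  P(E) = 0.9286 × 0.7000 + 0.1982 × 0.3000 = 0.65002000 + 0.05946000 = 0.70948000
  P(H|E) = 0.65002000 / 0.70948000 = 0.9162

Update 2:
  P(E) = 0.9286 × 0.9162 + 0.1982 × 0.0838 = 0.85078332 + 0.01660916 = 0.86739248
  P(H|E) = 0.85078332 / 0.86739248 = 0.9809

Update 3:
  P(E) = 0.9286 × 0.9809 + 0.1982 × 0.0191 = 0.91086374 + 0.00378562 = 0.91464936
  P(H|E) = 0.91086374 / 0.91464936 = 0.9959

Final posterior: 0.9959


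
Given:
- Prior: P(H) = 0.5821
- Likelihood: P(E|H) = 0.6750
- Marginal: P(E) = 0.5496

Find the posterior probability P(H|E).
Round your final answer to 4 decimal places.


Using Bayes' theorem:

P(H|E) = P(E|H) × P(H) / P(E)
       = 0.6750 × 0.5821 / 0.5496
       = 0.39291750 / 0.5496
       = 0.7149

The evidence strengthens our belief in H.
Prior: 0.5821 → Posterior: 0.7149


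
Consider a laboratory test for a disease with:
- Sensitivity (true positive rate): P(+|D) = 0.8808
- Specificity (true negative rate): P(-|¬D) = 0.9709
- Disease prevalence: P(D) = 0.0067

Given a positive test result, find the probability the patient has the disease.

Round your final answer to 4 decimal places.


Let D = has disease, + = positive test

Given:
- P(D) = 0.0067 (prevalence)
- P(+|D) = 0.8808 (sensitivity)
- P(-|¬D) = 0.9709 (specificity)
- P(+|¬D) = 0.0291 (false positive rate = 1 - specificity)

Step 1: Find P(+)
P(+) = P(+|D)P(D) + P(+|¬D)P(¬D)
     = 0.8808 × 0.0067 + 0.0291 × 0.9933
     = 0.00590136 + 0.02890503
     = 0.03480639

Step 2: Apply Bayes' theorem for P(D|+)
P(D|+) = P(+|D)P(D) / P(+)
       = 0.00590136 / 0.03480639
       = 0.1695


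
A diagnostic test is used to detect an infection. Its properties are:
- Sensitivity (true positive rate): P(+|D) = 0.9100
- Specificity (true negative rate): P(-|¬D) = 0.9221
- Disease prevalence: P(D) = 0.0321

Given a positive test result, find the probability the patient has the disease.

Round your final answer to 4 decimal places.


Let D = has disease, + = positive test

Given:
- P(D) = 0.0321 (prevalence)
- P(+|D) = 0.9100 (sensitivity)
- P(-|¬D) = 0.9221 (specificity)
- P(+|¬D) = 0.0779 (false positive rate = 1 - specificity)

Step 1: Find P(+)
P(+) = P(+|D)P(D) + P(+|¬D)P(¬D)
     = 0.9100 × 0.0321 + 0.0779 × 0.9679
     = 0.02921100 + 0.07539941
     = 0.10461041

Step 2: Apply Bayes' theorem for P(D|+)
P(D|+) = P(+|D)P(D) / P(+)
       = 0.02921100 / 0.10461041
       = 0.2792


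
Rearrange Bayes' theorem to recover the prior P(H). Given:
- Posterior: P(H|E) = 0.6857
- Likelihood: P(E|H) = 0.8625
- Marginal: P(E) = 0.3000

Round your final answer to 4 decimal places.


From Bayes' theorem: P(H|E) = P(E|H) × P(H) / P(E)

Rearranging for P(H):
P(H) = P(H|E) × P(E) / P(E|H)
     = 0.6857 × 0.3000 / 0.8625
     = 0.20571000 / 0.8625
     = 0.2385


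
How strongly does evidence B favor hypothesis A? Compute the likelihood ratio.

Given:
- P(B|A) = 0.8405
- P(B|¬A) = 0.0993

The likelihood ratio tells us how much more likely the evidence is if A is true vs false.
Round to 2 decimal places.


Likelihood Ratio (LR) = P(B|A) / P(B|¬A)

LR = 0.8405 / 0.0993
   = 8.46

The evidence is 8.46 times more likely if A is true than if A is false.
Because LR exceeds 1, B is evidence for A.


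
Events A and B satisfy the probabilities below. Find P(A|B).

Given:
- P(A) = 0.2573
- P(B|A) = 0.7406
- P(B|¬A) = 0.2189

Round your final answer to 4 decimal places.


Bayes' theorem: P(A|B) = P(B|A) × P(A) / P(B)

Step 1: Calculate P(B) using law of total probability
P(B) = P(B|A)P(A) + P(B|¬A)P(¬A)
     = 0.7406 × 0.2573 + 0.2189 × 0.7427
     = 0.19055638 + 0.16257703
     = 0.35313341

Step 2: Apply Bayes' theorem
P(A|B) = P(B|A) × P(A) / P(B)
       = 0.19055638 / 0.35313341
       = 0.5396


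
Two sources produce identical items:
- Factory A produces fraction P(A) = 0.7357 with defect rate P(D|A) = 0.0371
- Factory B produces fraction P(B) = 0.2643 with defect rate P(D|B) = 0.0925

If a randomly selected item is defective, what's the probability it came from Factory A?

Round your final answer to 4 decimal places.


Let A = from Factory A, D = defective

Given:
- P(A) = 0.7357, P(B) = 0.2643
- P(D|A) = 0.0371, P(D|B) = 0.0925

Step 1: Find P(D)
P(D) = P(D|A)P(A) + P(D|B)P(B)
     = 0.0371 × 0.7357 + 0.0925 × 0.2643
     = 0.02729447 + 0.02444775
     = 0.05174222

Step 2: Apply Bayes' theorem
P(A|D) = P(D|A)P(A) / P(D)
       = 0.02729447 / 0.05174222
       = 0.5275


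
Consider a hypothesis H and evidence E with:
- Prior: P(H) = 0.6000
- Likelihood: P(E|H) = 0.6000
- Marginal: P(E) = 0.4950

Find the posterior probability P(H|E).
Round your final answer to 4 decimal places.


Using Bayes' theorem:

P(H|E) = P(E|H) × P(H) / P(E)
       = 0.6000 × 0.6000 / 0.4950
       = 0.36000000 / 0.4950
       = 0.7273

The evidence strengthens our belief in H.
Prior: 0.6000 → Posterior: 0.7273


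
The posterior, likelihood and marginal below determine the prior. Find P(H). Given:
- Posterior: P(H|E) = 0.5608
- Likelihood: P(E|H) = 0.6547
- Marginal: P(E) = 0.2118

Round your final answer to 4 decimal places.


From Bayes' theorem: P(H|E) = P(E|H) × P(H) / P(E)

Rearranging for P(H):
P(H) = P(H|E) × P(E) / P(E|H)
     = 0.5608 × 0.2118 / 0.6547
     = 0.11877744 / 0.6547
     = 0.1814


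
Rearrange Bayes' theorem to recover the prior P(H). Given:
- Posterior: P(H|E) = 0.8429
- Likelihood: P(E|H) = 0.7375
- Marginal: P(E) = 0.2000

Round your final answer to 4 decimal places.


From Bayes' theorem: P(H|E) = P(E|H) × P(H) / P(E)

Rearranging for P(H):
P(H) = P(H|E) × P(E) / P(E|H)
     = 0.8429 × 0.2000 / 0.7375
     = 0.16858000 / 0.7375
     = 0.2286


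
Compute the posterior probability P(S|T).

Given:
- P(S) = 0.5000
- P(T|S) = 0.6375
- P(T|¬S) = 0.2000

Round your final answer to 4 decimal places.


Bayes' theorem: P(S|T) = P(T|S) × P(S) / P(T)

Step 1: Calculate P(T) using law of total probability
P(T) = P(T|S)P(S) + P(T|¬S)P(¬S)
     = 0.6375 × 0.5000 + 0.2000 × 0.5000
     = 0.31875000 + 0.10000000
     = 0.41875000

Step 2: Apply Bayes' theorem
P(S|T) = P(T|S) × P(S) / P(T)
       = 0.31875000 / 0.41875000
       = 0.7612


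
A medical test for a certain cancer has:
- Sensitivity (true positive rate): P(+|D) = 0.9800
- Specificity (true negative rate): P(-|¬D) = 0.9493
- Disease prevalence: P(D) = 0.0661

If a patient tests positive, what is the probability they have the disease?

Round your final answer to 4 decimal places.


Let D = has disease, + = positive test

Given:
- P(D) = 0.0661 (prevalence)
- P(+|D) = 0.9800 (sensitivity)
- P(-|¬D) = 0.9493 (specificity)
- P(+|¬D) = 0.0507 (false positive rate = 1 - specificity)

Step 1: Find P(+)
P(+) = P(+|D)P(D) + P(+|¬D)P(¬D)
     = 0.9800 × 0.0661 + 0.0507 × 0.9339
     = 0.06477800 + 0.04734873
     = 0.11212673

Step 2: Apply Bayes' theorem for P(D|+)
P(D|+) = P(+|D)P(D) / P(+)
       = 0.06477800 / 0.11212673
       = 0.5777


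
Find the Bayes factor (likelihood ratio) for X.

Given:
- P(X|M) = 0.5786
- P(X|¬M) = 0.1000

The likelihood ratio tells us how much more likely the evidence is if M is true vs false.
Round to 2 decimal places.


Likelihood Ratio (LR) = P(X|M) / P(X|¬M)

LR = 0.5786 / 0.1000
   = 5.79

The evidence is 5.79 times more likely if M is true than if M is false.
LR > 1, so observing X raises the odds in favor of M.


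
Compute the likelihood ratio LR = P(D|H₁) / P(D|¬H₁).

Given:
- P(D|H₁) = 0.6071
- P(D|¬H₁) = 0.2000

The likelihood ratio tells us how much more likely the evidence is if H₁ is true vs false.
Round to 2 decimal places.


Likelihood Ratio (LR) = P(D|H₁) / P(D|¬H₁)

LR = 0.6071 / 0.2000
   = 3.04

The evidence is 3.04 times more likely if H₁ is true than if H₁ is false.
Since LR > 1, the evidence supports H₁ over ¬H₁.
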